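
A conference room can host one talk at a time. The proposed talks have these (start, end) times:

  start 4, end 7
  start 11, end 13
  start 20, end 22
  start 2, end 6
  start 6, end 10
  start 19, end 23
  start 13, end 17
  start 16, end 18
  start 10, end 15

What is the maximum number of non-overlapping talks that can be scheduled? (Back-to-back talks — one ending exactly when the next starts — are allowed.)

Sorted by end: (2,6)  (4,7)  (6,10)  (11,13)  (10,15)  (13,17)  (16,18)  (20,22)  (19,23)
take (2,6); take (6,10); take (11,13); take (13,17); skip (16,18); take (20,22).
Selected 5 talks.

5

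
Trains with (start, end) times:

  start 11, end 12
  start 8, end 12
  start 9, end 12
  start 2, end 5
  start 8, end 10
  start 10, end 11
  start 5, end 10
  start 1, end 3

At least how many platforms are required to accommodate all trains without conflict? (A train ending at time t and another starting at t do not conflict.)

4

The answer is the maximum number of intervals overlapping at any instant.
Events (time:±→running): 1:+→1 2:+→2 3:-→1 5:-→0 5:+→1 8:+→2 8:+→3 9:+→4 … peak 4.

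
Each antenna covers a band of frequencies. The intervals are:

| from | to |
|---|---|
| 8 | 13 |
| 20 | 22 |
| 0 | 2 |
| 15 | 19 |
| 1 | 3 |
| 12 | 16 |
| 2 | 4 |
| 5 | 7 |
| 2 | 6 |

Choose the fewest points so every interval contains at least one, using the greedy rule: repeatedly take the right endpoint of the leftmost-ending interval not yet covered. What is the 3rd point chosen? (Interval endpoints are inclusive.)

13

Sorted: [0,2] [1,3] [2,4] [2,6] [5,7] [8,13] [12,16] [15,19] [20,22]
{[0,2],[1,3],[2,4],[2,6]} hit by 2; {[5,7]} hit by 7; {[8,13],[12,16]} hit by 13; {[15,19]} hit by 19; {[20,22]} hit by 22.
Points: 2, 7, 13, 19, 22 (5 total).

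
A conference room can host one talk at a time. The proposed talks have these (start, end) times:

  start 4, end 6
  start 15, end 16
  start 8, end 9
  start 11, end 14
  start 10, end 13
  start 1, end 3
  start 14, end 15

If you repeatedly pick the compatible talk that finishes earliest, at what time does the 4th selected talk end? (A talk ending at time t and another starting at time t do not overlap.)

Order by finish time; keep every interval that doesn't clash with the previous kept one.
By end time: (1,3), (4,6), (8,9), (10,13), (11,14), (14,15), (15,16).
Pick (1,3); next start ≥ 3 → (4,6); next start ≥ 6 → (8,9); next start ≥ 9 → (10,13); next start ≥ 13 → (14,15); next start ≥ 15 → (15,16).
Selected: (1,3) (4,6) (8,9) (10,13) (14,15) (15,16)

13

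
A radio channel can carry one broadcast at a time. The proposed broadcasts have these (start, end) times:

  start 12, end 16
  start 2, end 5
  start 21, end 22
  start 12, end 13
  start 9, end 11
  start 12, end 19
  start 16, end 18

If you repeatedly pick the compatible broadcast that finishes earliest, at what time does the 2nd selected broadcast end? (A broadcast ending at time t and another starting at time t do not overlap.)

Greedy by earliest finish: after sorting by end time, pick each interval compatible with the last pick.
By end time: (2,5), (9,11), (12,13), (12,16), (16,18), (12,19), (21,22).
Pick (2,5); next start ≥ 5 → (9,11); next start ≥ 11 → (12,13); next start ≥ 13 → (16,18); next start ≥ 18 → (21,22).
Selected: (2,5) (9,11) (12,13) (16,18) (21,22)

11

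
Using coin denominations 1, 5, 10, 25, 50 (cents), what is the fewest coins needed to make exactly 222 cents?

Greedy: take as many of the largest coin as possible, then repeat with the remainder.
222 − 4×50→22 − 2×10→2 − 2×1→0
Total coins = 4 + 2 + 2 = 8

8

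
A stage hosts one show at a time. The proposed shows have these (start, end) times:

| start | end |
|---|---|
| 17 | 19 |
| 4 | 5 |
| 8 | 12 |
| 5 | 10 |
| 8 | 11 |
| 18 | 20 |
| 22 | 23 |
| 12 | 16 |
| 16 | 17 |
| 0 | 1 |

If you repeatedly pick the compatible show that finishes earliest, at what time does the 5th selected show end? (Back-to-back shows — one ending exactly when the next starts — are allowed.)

17

By end time: (0,1), (4,5), (5,10), (8,11), (8,12), (12,16), (16,17), (17,19), (18,20), (22,23).
Pick (0,1); next start ≥ 1 → (4,5); next start ≥ 5 → (5,10); next start ≥ 10 → (12,16); next start ≥ 16 → (16,17); next start ≥ 17 → (17,19); next start ≥ 19 → (22,23).
Selected: (0,1) (4,5) (5,10) (12,16) (16,17) (17,19) (22,23)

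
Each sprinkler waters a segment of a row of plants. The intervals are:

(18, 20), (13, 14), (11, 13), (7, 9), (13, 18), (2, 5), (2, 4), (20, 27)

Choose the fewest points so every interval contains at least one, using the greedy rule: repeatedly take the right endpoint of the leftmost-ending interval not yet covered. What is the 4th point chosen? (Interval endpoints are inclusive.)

20

Sorted: [2,4] [2,5] [7,9] [11,13] [13,14] [13,18] [18,20] [20,27]
{[2,4],[2,5]} hit by 4; {[7,9]} hit by 9; {[11,13],[13,14],[13,18]} hit by 13; {[18,20],[20,27]} hit by 20.
Points: 4, 9, 13, 20 (4 total).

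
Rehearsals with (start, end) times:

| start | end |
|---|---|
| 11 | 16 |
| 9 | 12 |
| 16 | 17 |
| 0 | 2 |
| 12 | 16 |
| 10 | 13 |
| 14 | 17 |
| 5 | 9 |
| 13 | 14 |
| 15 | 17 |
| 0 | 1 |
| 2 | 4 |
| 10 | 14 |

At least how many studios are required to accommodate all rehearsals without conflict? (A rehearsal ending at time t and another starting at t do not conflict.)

The answer is the maximum number of intervals overlapping at any instant.
starts: [0, 0, 2, 5, 9, 10, 10, 11, 12, 13, 14, 15, 16]
ends:   [1, 2, 4, 9, 12, 13, 14, 14, 16, 16, 17, 17, 17]
s0→1 s0→2 e1→1 e2→0 s2→1 e4→0 s5→1 e9→0 s9→1 s10→2 s10→3 s11→4  — peak 4.

4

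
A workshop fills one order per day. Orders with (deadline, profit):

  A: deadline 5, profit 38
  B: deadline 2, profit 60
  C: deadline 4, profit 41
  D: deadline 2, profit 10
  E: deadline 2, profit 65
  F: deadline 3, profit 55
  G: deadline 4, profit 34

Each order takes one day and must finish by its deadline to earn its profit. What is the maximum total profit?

Sort by profit descending; place each in the latest free slot ≤ its deadline.
Profit order: E=65 B=60 F=55 C=41 A=38 G=34 D=10
Assign: E→slot 2, B→slot 1, F→slot 3, C→slot 4, A→slot 5, G skipped, D skipped.
Slots: [1:B] [2:E] [3:F] [4:C] [5:A]
Profit = 60 + 65 + 55 + 41 + 38 = 259

259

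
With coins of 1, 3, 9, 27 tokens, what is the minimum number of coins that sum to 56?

4

Greedy: take as many of the largest coin as possible, then repeat with the remainder.
56 − 2×27→2 − 2×1→0
Total coins = 2 + 2 = 4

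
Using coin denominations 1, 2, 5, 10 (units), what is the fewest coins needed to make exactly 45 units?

Use the largest denomination that fits, subtract, and repeat.
45 − 4×10→5 − 1×5→0
Total coins = 4 + 1 = 5

5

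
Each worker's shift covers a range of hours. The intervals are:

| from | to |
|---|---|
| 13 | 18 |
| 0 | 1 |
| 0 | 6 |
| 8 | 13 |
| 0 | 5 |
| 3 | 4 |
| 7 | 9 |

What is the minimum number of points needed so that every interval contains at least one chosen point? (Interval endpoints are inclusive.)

Sort by right endpoint; whenever an interval is uncovered, place a point at its right end.
Sorted: [0,1] [3,4] [0,5] [0,6] [7,9] [8,13] [13,18]
{[0,1]} hit by 1; {[3,4],[0,5],[0,6]} hit by 4; {[7,9],[8,13]} hit by 9; {[13,18]} hit by 18.
Points: 1, 4, 9, 18 (4 total).

4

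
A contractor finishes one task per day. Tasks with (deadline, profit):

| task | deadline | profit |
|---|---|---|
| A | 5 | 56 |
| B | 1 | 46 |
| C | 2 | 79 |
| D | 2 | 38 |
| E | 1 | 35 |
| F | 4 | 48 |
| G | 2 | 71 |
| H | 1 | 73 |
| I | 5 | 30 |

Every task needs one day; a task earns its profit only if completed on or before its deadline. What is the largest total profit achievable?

Take jobs in profit order; each goes to the latest open slot no later than its deadline.
By profit: C(d2,79), H(d1,73), G(d2,71), A(d5,56), F(d4,48), B(d1,46), D(d2,38), E(d1,35), I(d5,30)
C→slot 2; H→slot 1; G skipped; A→slot 5; F→slot 4; B skipped; D skipped; E skipped; I→slot 3.
Profit = 73 + 79 + 30 + 48 + 56 = 286

286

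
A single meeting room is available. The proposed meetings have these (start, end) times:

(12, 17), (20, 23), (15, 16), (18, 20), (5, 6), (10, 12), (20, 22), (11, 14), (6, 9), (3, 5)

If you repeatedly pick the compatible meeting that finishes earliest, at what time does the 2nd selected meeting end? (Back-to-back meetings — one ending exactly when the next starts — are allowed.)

6

Sorted by end: (3,5)  (5,6)  (6,9)  (10,12)  (11,14)  (15,16)  (12,17)  (18,20)  (20,22)  (20,23)
take (3,5); take (5,6); take (6,9); take (10,12); take (15,16); take (18,20); take (20,22).
Selected: (3,5) (5,6) (6,9) (10,12) (15,16) (18,20) (20,22)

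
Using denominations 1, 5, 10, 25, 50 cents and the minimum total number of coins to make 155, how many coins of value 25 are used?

0

Use the largest denomination that fits, subtract, and repeat.
155 − 3×50→5 − 1×5→0
Count of 25: 0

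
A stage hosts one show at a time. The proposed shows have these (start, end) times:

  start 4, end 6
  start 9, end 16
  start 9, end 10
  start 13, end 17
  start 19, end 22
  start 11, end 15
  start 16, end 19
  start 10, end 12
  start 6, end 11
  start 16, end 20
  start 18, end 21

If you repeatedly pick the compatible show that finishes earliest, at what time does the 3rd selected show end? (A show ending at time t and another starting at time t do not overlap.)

12

Order by finish time; keep every interval that doesn't clash with the previous kept one.
Sorted by end: (4,6)  (9,10)  (6,11)  (10,12)  (11,15)  (9,16)  (13,17)  (16,19)  (16,20)  (18,21)  (19,22)
take (4,6); take (9,10); skip (6,11); take (10,12); skip (11,15); take (13,17); take (18,21); skip (19,22).
Selected: (4,6) (9,10) (10,12) (13,17) (18,21)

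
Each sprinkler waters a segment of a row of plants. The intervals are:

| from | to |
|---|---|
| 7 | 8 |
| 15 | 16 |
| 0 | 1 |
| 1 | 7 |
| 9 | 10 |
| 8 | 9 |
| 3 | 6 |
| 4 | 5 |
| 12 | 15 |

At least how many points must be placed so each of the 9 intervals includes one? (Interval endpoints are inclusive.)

5

Sort by right endpoint; whenever an interval is uncovered, place a point at its right end.
Sorted: [0,1] [4,5] [3,6] [1,7] [7,8] [8,9] [9,10] [12,15] [15,16]
{[0,1]} hit by 1; {[4,5],[3,6],[1,7]} hit by 5; {[7,8],[8,9]} hit by 8; {[9,10]} hit by 10; {[12,15],[15,16]} hit by 15.
Points: 1, 5, 8, 10, 15 (5 total).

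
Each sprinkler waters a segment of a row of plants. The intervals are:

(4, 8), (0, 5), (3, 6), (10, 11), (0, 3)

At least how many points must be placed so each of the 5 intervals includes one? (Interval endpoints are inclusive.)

3

Sorted: [0,3] [0,5] [3,6] [4,8] [10,11]
{[0,3],[0,5],[3,6]} hit by 3; {[4,8]} hit by 8; {[10,11]} hit by 11.
Points: 3, 8, 11 (3 total).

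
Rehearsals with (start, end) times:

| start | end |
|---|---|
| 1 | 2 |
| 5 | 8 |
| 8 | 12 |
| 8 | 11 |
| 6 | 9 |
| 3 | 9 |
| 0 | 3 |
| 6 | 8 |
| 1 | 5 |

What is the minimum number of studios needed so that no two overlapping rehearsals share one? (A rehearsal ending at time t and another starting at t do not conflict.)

4

Events (time:±→running): 0:+→1 1:+→2 1:+→3 2:-→2 3:-→1 3:+→2 5:-→1 5:+→2 6:+→3 6:+→4 … peak 4.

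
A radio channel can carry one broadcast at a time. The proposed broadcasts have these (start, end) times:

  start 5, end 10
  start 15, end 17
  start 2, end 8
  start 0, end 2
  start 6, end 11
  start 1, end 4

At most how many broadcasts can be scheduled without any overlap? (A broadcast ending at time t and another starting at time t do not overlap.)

3

Greedy by earliest finish: after sorting by end time, pick each interval compatible with the last pick.
Sorted by end: (0,2)  (1,4)  (2,8)  (5,10)  (6,11)  (15,17)
take (0,2); skip (1,4); take (2,8); take (15,17).
Selected 3 broadcasts.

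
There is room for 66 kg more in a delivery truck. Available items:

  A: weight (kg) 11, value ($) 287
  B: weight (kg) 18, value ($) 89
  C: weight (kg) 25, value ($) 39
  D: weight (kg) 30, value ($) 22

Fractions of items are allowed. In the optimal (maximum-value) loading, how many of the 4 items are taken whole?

3

Greedy by value/weight ratio, highest first.
Order: A (287/11=26.09) > B (89/18=4.94) > C (39/25=1.56) > D (22/30=0.73)
Fill: take A (11 @ 287) → take B (18 @ 89) → take C (25 @ 39) → take 12/30 of D → 8.80; 66/66 used.
3 item(s) taken whole; one partial (take 12/30 of D).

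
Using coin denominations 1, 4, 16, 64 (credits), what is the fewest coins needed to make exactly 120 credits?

6

120 − 1×64→56 − 3×16→8 − 2×4→0
Total coins = 1 + 3 + 2 = 6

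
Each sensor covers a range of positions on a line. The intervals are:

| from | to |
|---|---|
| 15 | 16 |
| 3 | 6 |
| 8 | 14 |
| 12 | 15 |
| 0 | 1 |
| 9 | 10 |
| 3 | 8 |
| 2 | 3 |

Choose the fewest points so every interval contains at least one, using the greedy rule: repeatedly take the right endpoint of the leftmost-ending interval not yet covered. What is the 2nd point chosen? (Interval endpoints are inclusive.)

3

Sort by right endpoint; whenever an interval is uncovered, place a point at its right end.
Sorted: [0,1] [2,3] [3,6] [3,8] [9,10] [8,14] [12,15] [15,16]
{[0,1]} hit by 1; {[2,3],[3,6],[3,8]} hit by 3; {[9,10],[8,14]} hit by 10; {[12,15],[15,16]} hit by 15.
Points: 1, 3, 10, 15 (4 total).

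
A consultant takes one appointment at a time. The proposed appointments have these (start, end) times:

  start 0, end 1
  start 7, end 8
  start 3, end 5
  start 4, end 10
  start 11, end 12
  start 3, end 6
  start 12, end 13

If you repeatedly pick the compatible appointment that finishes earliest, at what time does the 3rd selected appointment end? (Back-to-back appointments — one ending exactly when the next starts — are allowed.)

8

Sorted by end: (0,1)  (3,5)  (3,6)  (7,8)  (4,10)  (11,12)  (12,13)
take (0,1); take (3,5); take (7,8); take (11,12); take (12,13).
Selected: (0,1) (3,5) (7,8) (11,12) (12,13)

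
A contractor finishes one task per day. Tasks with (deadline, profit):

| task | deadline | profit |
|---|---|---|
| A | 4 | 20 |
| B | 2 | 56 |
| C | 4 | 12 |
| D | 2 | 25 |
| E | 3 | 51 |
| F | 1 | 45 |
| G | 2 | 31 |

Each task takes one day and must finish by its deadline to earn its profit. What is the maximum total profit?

172

Profit order: B=56 E=51 F=45 G=31 D=25 A=20 C=12
Assign: B→slot 2, E→slot 3, F→slot 1, G skipped, D skipped, A→slot 4, C skipped.
Slots: [1:F] [2:B] [3:E] [4:A]
Profit = 45 + 56 + 51 + 20 = 172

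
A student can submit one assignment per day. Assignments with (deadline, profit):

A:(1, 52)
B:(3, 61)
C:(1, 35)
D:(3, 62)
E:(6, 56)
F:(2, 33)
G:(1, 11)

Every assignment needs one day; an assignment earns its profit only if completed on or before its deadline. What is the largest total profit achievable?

231

Take jobs in profit order; each goes to the latest open slot no later than its deadline.
Profit order: D=62 B=61 E=56 A=52 C=35 F=33 G=11
Assign: D→slot 3, B→slot 2, E→slot 6, A→slot 1, C skipped, F skipped, G skipped.
Slots: [1:A] [2:B] [3:D] [6:E]
Profit = 52 + 61 + 62 + 56 = 231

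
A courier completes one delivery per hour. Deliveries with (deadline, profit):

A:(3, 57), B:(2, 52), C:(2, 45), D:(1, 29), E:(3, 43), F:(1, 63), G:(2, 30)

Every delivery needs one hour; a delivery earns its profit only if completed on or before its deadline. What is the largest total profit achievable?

172

Sort by profit descending; place each in the latest free slot ≤ its deadline.
Profit order: F=63 A=57 B=52 C=45 E=43 G=30 D=29
Assign: F→slot 1, A→slot 3, B→slot 2, C skipped, E skipped, G skipped, D skipped.
Slots: [1:F] [2:B] [3:A]
Profit = 63 + 52 + 57 = 172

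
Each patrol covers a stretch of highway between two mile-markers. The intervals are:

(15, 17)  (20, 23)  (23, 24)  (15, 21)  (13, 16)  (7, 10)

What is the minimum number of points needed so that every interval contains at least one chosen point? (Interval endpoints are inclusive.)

3

By right end: [7,10]  [13,16]  [15,17]  [15,21]  [20,23]  [23,24]
[7,10] uncovered → point at 10; [13,16] uncovered → point at 16; [20,23] uncovered → point at 23.
Points: 10, 16, 23 (3 total).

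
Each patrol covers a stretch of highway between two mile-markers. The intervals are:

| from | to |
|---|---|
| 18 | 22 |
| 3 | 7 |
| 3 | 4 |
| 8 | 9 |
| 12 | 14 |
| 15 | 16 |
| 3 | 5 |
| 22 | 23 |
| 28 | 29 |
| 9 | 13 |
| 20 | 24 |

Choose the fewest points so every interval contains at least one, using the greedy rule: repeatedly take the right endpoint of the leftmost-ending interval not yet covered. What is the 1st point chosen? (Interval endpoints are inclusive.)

4

Sorted: [3,4] [3,5] [3,7] [8,9] [9,13] [12,14] [15,16] [18,22] [22,23] [20,24] [28,29]
{[3,4],[3,5],[3,7]} hit by 4; {[8,9],[9,13]} hit by 9; {[12,14]} hit by 14; {[15,16]} hit by 16; {[18,22],[22,23],[20,24]} hit by 22; {[28,29]} hit by 29.
Points: 4, 9, 14, 16, 22, 29 (6 total).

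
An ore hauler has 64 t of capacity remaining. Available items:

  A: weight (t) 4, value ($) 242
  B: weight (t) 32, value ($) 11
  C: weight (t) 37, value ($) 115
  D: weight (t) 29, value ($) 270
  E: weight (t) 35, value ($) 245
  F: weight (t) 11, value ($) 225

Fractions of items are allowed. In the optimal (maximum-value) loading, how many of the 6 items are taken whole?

3

Order: A (242/4=60.50) > F (225/11=20.45) > D (270/29=9.31) > E (245/35=7.00) > C (115/37=3.11) > B (11/32=0.34)
Fill: take A (4 @ 242) → take F (11 @ 225) → take D (29 @ 270) → take 20/35 of E → 140.00; 64/64 used.
3 item(s) taken whole; one partial (take 20/35 of E).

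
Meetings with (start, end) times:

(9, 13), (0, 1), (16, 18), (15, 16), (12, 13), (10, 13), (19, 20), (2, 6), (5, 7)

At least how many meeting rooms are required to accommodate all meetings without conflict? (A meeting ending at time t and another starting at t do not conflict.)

3

The answer is the maximum number of intervals overlapping at any instant.
starts: [0, 2, 5, 9, 10, 12, 15, 16, 19]
ends:   [1, 6, 7, 13, 13, 13, 16, 18, 20]
s0→1 e1→0 s2→1 s5→2 e6→1 e7→0 s9→1 s10→2 s12→3  — peak 3.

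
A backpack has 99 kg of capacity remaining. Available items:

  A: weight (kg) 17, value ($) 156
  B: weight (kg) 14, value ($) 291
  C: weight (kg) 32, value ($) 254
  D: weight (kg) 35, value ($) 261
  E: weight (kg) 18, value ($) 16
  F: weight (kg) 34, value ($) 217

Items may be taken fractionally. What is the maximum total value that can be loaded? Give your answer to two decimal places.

Ratios (sorted): B 20.79, A 9.18, C 7.94, D 7.46, F 6.38, E 0.89
take B (14 @ 291); take A (17 @ 156); take C (32 @ 254); take D (35 @ 261); take 1/34 of F → 6.38. Capacity used 99/99.
Total value = 968.38

968.38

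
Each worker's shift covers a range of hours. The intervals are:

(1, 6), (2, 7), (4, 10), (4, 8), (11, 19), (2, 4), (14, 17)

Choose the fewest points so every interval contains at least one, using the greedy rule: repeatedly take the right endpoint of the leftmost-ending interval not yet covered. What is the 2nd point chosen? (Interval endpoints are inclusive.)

17

Sort by right endpoint; whenever an interval is uncovered, place a point at its right end.
Sorted: [2,4] [1,6] [2,7] [4,8] [4,10] [14,17] [11,19]
{[2,4],[1,6],[2,7],[4,8],[4,10]} hit by 4; {[14,17],[11,19]} hit by 17.
Points: 4, 17 (2 total).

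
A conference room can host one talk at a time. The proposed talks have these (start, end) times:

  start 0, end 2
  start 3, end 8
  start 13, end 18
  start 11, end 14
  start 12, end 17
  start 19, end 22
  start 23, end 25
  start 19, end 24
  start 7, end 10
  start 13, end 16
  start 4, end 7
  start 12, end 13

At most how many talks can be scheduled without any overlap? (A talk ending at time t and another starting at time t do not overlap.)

Sort by end time and greedily take each interval whose start is ≥ the last chosen end.
Sorted by end: (0,2)  (4,7)  (3,8)  (7,10)  (12,13)  (11,14)  (13,16)  (12,17)  (13,18)  (19,22)  (19,24)  (23,25)
take (0,2); take (4,7); take (7,10); take (12,13); take (13,16); take (19,22); take (23,25).
Selected 7 talks.

7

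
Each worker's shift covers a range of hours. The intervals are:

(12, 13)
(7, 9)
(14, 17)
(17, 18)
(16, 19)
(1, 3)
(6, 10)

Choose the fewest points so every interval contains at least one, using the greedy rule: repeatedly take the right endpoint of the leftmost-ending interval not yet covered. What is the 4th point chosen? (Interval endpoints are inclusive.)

Process intervals by earliest right end; each time one isn't hit yet, stab at its right endpoint.
Sorted: [1,3] [7,9] [6,10] [12,13] [14,17] [17,18] [16,19]
{[1,3]} hit by 3; {[7,9],[6,10]} hit by 9; {[12,13]} hit by 13; {[14,17],[17,18],[16,19]} hit by 17.
Points: 3, 9, 13, 17 (4 total).

17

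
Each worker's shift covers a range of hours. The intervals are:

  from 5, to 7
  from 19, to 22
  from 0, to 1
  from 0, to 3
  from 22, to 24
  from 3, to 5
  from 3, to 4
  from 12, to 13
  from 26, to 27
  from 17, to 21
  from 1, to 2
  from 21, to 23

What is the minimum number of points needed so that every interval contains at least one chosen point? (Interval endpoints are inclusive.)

Sorted: [0,1] [1,2] [0,3] [3,4] [3,5] [5,7] [12,13] [17,21] [19,22] [21,23] [22,24] [26,27]
{[0,1],[1,2],[0,3]} hit by 1; {[3,4],[3,5]} hit by 4; {[5,7]} hit by 7; {[12,13]} hit by 13; {[17,21],[19,22],[21,23]} hit by 21; {[22,24]} hit by 24; {[26,27]} hit by 27.
Points: 1, 4, 7, 13, 21, 24, 27 (7 total).

7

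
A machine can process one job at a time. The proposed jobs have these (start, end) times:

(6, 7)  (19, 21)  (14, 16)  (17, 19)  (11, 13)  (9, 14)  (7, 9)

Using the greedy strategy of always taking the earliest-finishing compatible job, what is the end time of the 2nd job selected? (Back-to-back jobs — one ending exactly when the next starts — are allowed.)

9

Sorted by end: (6,7)  (7,9)  (11,13)  (9,14)  (14,16)  (17,19)  (19,21)
take (6,7); take (7,9); take (11,13); skip (9,14); take (14,16); take (17,19); take (19,21).
Selected: (6,7) (7,9) (11,13) (14,16) (17,19) (19,21)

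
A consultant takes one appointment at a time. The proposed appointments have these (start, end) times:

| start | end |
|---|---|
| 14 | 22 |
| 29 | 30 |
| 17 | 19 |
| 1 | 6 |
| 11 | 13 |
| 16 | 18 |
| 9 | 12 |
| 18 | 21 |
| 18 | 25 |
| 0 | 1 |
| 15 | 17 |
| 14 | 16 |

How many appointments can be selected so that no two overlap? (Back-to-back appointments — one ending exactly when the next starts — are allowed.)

7

Sort by end time and greedily take each interval whose start is ≥ the last chosen end.
By end time: (0,1), (1,6), (9,12), (11,13), (14,16), (15,17), (16,18), (17,19), (18,21), (14,22), (18,25), (29,30).
Pick (0,1); next start ≥ 1 → (1,6); next start ≥ 6 → (9,12); next start ≥ 12 → (14,16); next start ≥ 16 → (16,18); next start ≥ 18 → (18,21); next start ≥ 21 → (29,30).
Selected 7 appointments.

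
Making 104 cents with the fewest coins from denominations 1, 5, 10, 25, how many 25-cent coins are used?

Use the largest denomination that fits, subtract, and repeat.
104 − 4×25→4 − 4×1→0
Count of 25: 4

4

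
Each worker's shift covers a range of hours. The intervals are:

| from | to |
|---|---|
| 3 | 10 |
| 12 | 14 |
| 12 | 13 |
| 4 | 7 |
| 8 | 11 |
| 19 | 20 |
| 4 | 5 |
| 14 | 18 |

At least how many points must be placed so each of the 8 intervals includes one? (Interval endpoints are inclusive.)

5

Sort by right endpoint; whenever an interval is uncovered, place a point at its right end.
Sorted: [4,5] [4,7] [3,10] [8,11] [12,13] [12,14] [14,18] [19,20]
{[4,5],[4,7],[3,10]} hit by 5; {[8,11]} hit by 11; {[12,13],[12,14]} hit by 13; {[14,18]} hit by 18; {[19,20]} hit by 20.
Points: 5, 11, 13, 18, 20 (5 total).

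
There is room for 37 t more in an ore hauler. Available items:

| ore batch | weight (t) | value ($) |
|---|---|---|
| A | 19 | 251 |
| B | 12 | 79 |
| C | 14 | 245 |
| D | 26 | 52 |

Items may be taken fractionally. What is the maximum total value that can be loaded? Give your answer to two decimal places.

522.33

Order: C (245/14=17.50) > A (251/19=13.21) > B (79/12=6.58) > D (52/26=2.00)
Fill: take C (14 @ 245) → take A (19 @ 251) → take 4/12 of B → 26.33; 37/37 used.
Total value = 522.33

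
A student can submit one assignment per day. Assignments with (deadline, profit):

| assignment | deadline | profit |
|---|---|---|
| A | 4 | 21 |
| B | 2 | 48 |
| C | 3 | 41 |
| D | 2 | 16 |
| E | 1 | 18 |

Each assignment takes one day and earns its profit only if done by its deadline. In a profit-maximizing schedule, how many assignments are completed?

Sort by profit descending; place each in the latest free slot ≤ its deadline.
Profit order: B=48 C=41 A=21 E=18 D=16
Assign: B→slot 2, C→slot 3, A→slot 4, E→slot 1, D skipped.
Slots: [1:E] [2:B] [3:C] [4:A]
4 of 5 scheduled.

4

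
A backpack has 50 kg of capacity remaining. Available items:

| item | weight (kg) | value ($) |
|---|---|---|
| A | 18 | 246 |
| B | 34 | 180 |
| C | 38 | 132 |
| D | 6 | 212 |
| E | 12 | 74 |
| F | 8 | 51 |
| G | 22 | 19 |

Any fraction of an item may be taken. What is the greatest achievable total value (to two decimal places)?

Greedy by value/weight ratio, highest first.
Order: D (212/6=35.33) > A (246/18=13.67) > F (51/8=6.38) > E (74/12=6.17) > B (180/34=5.29) > C (132/38=3.47) > G (19/22=0.86)
Fill: take D (6 @ 212) → take A (18 @ 246) → take F (8 @ 51) → take E (12 @ 74) → take 6/34 of B → 31.76; 50/50 used.
Total value = 614.76

614.76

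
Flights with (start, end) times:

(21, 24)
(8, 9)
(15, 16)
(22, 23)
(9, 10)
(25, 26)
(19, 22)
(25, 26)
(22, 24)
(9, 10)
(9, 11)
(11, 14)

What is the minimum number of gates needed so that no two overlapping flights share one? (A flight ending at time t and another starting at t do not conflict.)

3

The answer is the maximum number of intervals overlapping at any instant.
Events (time:±→running): 8:+→1 9:-→0 9:+→1 9:+→2 9:+→3 … peak 3.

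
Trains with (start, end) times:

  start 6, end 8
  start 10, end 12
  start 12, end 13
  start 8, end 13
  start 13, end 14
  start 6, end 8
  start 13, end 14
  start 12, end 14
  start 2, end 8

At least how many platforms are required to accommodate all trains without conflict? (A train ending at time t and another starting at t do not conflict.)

3

The answer is the maximum number of intervals overlapping at any instant.
Events (time:±→running): 2:+→1 6:+→2 6:+→3 … peak 3.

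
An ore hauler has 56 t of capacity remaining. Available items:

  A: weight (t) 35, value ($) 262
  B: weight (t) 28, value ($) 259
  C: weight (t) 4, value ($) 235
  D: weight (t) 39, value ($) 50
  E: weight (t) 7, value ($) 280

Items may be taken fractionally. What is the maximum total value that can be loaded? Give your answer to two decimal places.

901.26

Greedy by value/weight ratio, highest first.
Order: C (235/4=58.75) > E (280/7=40.00) > B (259/28=9.25) > A (262/35=7.49) > D (50/39=1.28)
Fill: take C (4 @ 235) → take E (7 @ 280) → take B (28 @ 259) → take 17/35 of A → 127.26; 56/56 used.
Total value = 901.26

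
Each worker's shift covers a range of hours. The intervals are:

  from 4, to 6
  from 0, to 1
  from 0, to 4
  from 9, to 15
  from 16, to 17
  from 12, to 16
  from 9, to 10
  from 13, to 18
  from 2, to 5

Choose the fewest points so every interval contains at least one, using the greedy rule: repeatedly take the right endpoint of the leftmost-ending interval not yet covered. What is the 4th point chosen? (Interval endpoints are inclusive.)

Process intervals by earliest right end; each time one isn't hit yet, stab at its right endpoint.
By right end: [0,1]  [0,4]  [2,5]  [4,6]  [9,10]  [9,15]  [12,16]  [16,17]  [13,18]
[0,1] uncovered → point at 1; [2,5] uncovered → point at 5; [9,10] uncovered → point at 10; [12,16] uncovered → point at 16.
Points: 1, 5, 10, 16 (4 total).

16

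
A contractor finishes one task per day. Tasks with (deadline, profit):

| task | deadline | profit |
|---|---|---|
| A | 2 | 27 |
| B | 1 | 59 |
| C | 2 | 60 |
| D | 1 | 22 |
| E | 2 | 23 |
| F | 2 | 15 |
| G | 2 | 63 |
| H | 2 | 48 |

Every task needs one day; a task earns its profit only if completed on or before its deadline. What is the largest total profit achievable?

123

Sort by profit descending; place each in the latest free slot ≤ its deadline.
By profit: G(d2,63), C(d2,60), B(d1,59), H(d2,48), A(d2,27), E(d2,23), D(d1,22), F(d2,15)
G→slot 2; C→slot 1; B skipped; H skipped; A skipped; E skipped; D skipped; F skipped.
Profit = 60 + 63 = 123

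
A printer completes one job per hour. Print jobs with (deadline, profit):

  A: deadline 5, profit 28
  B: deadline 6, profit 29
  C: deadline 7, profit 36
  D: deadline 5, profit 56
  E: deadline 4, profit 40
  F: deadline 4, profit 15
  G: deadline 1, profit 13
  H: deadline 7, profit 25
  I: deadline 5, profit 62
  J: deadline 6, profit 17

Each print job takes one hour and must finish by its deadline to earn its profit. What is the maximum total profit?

By profit: I(d5,62), D(d5,56), E(d4,40), C(d7,36), B(d6,29), A(d5,28), H(d7,25), J(d6,17), F(d4,15), G(d1,13)
I→slot 5; D→slot 4; E→slot 3; C→slot 7; B→slot 6; A→slot 2; H→slot 1; J skipped; F skipped; G skipped.
Profit = 25 + 28 + 40 + 56 + 62 + 29 + 36 = 276

276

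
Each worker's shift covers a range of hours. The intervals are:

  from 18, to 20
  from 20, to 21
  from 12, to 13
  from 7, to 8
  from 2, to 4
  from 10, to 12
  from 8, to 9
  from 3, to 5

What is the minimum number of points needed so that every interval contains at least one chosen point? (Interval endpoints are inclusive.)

Sort by right endpoint; whenever an interval is uncovered, place a point at its right end.
Sorted: [2,4] [3,5] [7,8] [8,9] [10,12] [12,13] [18,20] [20,21]
{[2,4],[3,5]} hit by 4; {[7,8],[8,9]} hit by 8; {[10,12],[12,13]} hit by 12; {[18,20],[20,21]} hit by 20.
Points: 4, 8, 12, 20 (4 total).

4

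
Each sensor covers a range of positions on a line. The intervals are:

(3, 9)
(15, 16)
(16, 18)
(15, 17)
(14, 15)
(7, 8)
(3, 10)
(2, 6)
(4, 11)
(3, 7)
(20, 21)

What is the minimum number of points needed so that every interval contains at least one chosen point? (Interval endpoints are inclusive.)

5

Sort by right endpoint; whenever an interval is uncovered, place a point at its right end.
Sorted: [2,6] [3,7] [7,8] [3,9] [3,10] [4,11] [14,15] [15,16] [15,17] [16,18] [20,21]
{[2,6],[3,7]} hit by 6; {[7,8],[3,9],[3,10],[4,11]} hit by 8; {[14,15],[15,16],[15,17]} hit by 15; {[16,18]} hit by 18; {[20,21]} hit by 21.
Points: 6, 8, 15, 18, 21 (5 total).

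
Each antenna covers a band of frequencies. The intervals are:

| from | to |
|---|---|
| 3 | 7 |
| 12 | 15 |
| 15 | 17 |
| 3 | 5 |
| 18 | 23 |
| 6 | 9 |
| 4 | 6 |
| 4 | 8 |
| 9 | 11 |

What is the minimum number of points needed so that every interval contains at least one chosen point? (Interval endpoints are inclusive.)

Sort by right endpoint; whenever an interval is uncovered, place a point at its right end.
Sorted: [3,5] [4,6] [3,7] [4,8] [6,9] [9,11] [12,15] [15,17] [18,23]
{[3,5],[4,6],[3,7],[4,8]} hit by 5; {[6,9],[9,11]} hit by 9; {[12,15],[15,17]} hit by 15; {[18,23]} hit by 23.
Points: 5, 9, 15, 23 (4 total).

4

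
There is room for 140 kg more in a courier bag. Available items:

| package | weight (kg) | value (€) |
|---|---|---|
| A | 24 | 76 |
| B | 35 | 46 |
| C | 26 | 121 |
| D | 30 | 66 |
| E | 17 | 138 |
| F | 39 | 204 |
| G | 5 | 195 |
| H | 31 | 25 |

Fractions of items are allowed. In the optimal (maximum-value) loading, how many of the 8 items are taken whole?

5

Ratios (sorted): G 39.00, E 8.12, F 5.23, C 4.65, A 3.17, D 2.20, B 1.31, H 0.81
take G (5 @ 195); take E (17 @ 138); take F (39 @ 204); take C (26 @ 121); take A (24 @ 76); take 29/30 of D → 63.80. Capacity used 140/140.
5 item(s) taken whole; one partial (take 29/30 of D).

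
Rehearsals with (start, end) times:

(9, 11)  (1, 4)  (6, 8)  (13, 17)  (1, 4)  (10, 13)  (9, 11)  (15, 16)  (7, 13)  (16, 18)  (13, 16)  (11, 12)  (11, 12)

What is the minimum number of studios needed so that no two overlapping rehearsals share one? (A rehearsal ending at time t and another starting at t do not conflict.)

4

The answer is the maximum number of intervals overlapping at any instant.
starts: [1, 1, 6, 7, 9, 9, 10, 11, 11, 13, 13, 15, 16]
ends:   [4, 4, 8, 11, 11, 12, 12, 13, 13, 16, 16, 17, 18]
s1→1 s1→2 e4→1 e4→0 s6→1 s7→2 e8→1 s9→2 s9→3 s10→4  — peak 4.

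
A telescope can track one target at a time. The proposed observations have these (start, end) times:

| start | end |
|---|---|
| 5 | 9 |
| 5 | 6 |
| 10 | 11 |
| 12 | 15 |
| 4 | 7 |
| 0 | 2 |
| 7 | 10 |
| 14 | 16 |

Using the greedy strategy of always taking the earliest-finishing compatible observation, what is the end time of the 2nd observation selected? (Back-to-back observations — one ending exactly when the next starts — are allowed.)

Sorted by end: (0,2)  (5,6)  (4,7)  (5,9)  (7,10)  (10,11)  (12,15)  (14,16)
take (0,2); take (5,6); take (7,10); take (10,11); take (12,15); skip (14,16).
Selected: (0,2) (5,6) (7,10) (10,11) (12,15)

6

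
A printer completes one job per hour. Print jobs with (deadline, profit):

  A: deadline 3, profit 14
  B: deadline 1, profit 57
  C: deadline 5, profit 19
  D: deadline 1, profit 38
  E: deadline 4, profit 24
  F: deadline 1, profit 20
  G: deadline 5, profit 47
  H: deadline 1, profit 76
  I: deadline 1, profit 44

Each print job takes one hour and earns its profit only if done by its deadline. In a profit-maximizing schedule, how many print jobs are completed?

5

By profit: H(d1,76), B(d1,57), G(d5,47), I(d1,44), D(d1,38), E(d4,24), F(d1,20), C(d5,19), A(d3,14)
H→slot 1; B skipped; G→slot 5; I skipped; D skipped; E→slot 4; F skipped; C→slot 3; A→slot 2.
5 of 9 scheduled.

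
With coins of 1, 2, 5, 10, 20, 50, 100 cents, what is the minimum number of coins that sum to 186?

6

186 − 1×100→86 − 1×50→36 − 1×20→16 − 1×10→6 − 1×5→1 − 1×1→0
Total coins = 1 + 1 + 1 + 1 + 1 + 1 = 6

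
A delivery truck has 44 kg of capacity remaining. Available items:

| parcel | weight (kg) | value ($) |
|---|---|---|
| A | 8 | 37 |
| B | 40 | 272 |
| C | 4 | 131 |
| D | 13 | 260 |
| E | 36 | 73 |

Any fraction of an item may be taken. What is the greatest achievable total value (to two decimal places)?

574.60

Sort by value per unit weight and fill in that order.
Ratios (sorted): C 32.75, D 20.00, B 6.80, A 4.62, E 2.03
take C (4 @ 131); take D (13 @ 260); take 27/40 of B → 183.60. Capacity used 44/44.
Total value = 574.60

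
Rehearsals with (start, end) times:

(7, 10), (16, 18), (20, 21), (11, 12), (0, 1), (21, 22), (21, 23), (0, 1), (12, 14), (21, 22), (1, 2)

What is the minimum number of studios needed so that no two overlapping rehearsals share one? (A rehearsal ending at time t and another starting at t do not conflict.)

Events (time:±→running): 0:+→1 0:+→2 1:-→1 1:-→0 1:+→1 2:-→0 7:+→1 10:-→0 11:+→1 12:-→0 12:+→1 14:-→0 16:+→1 18:-→0 20:+→1 21:-→0 21:+→1 21:+→2 21:+→3 … peak 3.

3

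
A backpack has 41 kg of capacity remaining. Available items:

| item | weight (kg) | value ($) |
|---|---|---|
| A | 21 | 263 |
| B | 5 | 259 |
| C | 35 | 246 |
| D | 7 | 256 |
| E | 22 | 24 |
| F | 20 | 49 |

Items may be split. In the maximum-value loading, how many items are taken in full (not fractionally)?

Sort by value per unit weight and fill in that order.
Order: B (259/5=51.80) > D (256/7=36.57) > A (263/21=12.52) > C (246/35=7.03) > F (49/20=2.45) > E (24/22=1.09)
Fill: take B (5 @ 259) → take D (7 @ 256) → take A (21 @ 263) → take 8/35 of C → 56.23; 41/41 used.
3 item(s) taken whole; one partial (take 8/35 of C).

3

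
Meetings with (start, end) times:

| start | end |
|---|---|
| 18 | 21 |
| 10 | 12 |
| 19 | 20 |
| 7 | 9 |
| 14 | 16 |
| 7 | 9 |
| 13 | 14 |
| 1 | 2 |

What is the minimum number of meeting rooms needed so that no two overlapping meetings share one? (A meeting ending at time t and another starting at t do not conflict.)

2

The answer is the maximum number of intervals overlapping at any instant.
starts: [1, 7, 7, 10, 13, 14, 18, 19]
ends:   [2, 9, 9, 12, 14, 16, 20, 21]
s1→1 e2→0 s7→1 s7→2  — peak 2.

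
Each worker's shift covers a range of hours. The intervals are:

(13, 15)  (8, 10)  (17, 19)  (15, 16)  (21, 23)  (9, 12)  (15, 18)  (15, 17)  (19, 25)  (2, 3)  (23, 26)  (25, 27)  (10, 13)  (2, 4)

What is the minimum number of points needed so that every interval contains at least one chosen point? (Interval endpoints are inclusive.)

Process intervals by earliest right end; each time one isn't hit yet, stab at its right endpoint.
Sorted: [2,3] [2,4] [8,10] [9,12] [10,13] [13,15] [15,16] [15,17] [15,18] [17,19] [21,23] [19,25] [23,26] [25,27]
{[2,3],[2,4]} hit by 3; {[8,10],[9,12],[10,13]} hit by 10; {[13,15],[15,16],[15,17],[15,18]} hit by 15; {[17,19]} hit by 19; {[21,23],[19,25],[23,26]} hit by 23; {[25,27]} hit by 27.
Points: 3, 10, 15, 19, 23, 27 (6 total).

6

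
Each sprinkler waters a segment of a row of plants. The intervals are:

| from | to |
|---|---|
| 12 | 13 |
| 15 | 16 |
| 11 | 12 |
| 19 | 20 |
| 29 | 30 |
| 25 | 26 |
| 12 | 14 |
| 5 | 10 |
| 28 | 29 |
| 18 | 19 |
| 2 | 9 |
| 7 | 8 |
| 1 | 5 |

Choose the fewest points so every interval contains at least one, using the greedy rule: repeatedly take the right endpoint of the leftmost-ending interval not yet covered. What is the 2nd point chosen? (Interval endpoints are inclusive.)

8

Process intervals by earliest right end; each time one isn't hit yet, stab at its right endpoint.
By right end: [1,5]  [7,8]  [2,9]  [5,10]  [11,12]  [12,13]  [12,14]  [15,16]  [18,19]  [19,20]  [25,26]  [28,29]  [29,30]
[1,5] uncovered → point at 5; [7,8] uncovered → point at 8; [11,12] uncovered → point at 12; [15,16] uncovered → point at 16; [18,19] uncovered → point at 19; [25,26] uncovered → point at 26; [28,29] uncovered → point at 29.
Points: 5, 8, 12, 16, 19, 26, 29 (7 total).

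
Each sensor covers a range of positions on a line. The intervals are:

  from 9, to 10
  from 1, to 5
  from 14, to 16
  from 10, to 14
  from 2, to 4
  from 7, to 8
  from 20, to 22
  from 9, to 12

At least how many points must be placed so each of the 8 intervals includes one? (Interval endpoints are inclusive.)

5

Sort by right endpoint; whenever an interval is uncovered, place a point at its right end.
Sorted: [2,4] [1,5] [7,8] [9,10] [9,12] [10,14] [14,16] [20,22]
{[2,4],[1,5]} hit by 4; {[7,8]} hit by 8; {[9,10],[9,12],[10,14]} hit by 10; {[14,16]} hit by 16; {[20,22]} hit by 22.
Points: 4, 8, 10, 16, 22 (5 total).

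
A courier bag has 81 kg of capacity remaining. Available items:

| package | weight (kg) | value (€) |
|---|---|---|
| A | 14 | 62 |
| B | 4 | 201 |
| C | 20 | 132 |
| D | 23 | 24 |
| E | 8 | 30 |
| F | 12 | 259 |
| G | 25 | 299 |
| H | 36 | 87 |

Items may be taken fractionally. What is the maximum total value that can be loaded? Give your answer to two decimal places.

975.50

Sort by value per unit weight and fill in that order.
Order: B (201/4=50.25) > F (259/12=21.58) > G (299/25=11.96) > C (132/20=6.60) > A (62/14=4.43) > E (30/8=3.75) > H (87/36=2.42) > D (24/23=1.04)
Fill: take B (4 @ 201) → take F (12 @ 259) → take G (25 @ 299) → take C (20 @ 132) → take A (14 @ 62) → take 6/8 of E → 22.50; 81/81 used.
Total value = 975.50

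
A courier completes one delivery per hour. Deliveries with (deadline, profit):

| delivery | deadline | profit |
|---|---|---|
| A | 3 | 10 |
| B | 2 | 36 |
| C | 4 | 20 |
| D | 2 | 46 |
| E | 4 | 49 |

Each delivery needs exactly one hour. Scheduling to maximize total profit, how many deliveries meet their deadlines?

4

Take jobs in profit order; each goes to the latest open slot no later than its deadline.
Profit order: E=49 D=46 B=36 C=20 A=10
Assign: E→slot 4, D→slot 2, B→slot 1, C→slot 3, A skipped.
Slots: [1:B] [2:D] [3:C] [4:E]
4 of 5 scheduled.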